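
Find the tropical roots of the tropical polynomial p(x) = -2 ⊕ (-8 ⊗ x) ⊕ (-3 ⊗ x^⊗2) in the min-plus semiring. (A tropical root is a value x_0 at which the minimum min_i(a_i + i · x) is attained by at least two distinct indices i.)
Roots: {-5, 6}

Each tropical root is a break point of the lower envelope of the lines y = a_i + i · x (there are 3 lines, with slopes 0, 1, ..., 2). Only the lines that attain the minimum somewhere contribute to roots; other lines are dominated. Here the surviving (envelope) indices are i = 2, i = 1, i = 0.
Intersections between consecutive envelope lines give the roots: for adjacent envelope indices i < j the intersection is x = (a_i − a_j) / (j − i). Reading off the sorted break points: {-5, 6}.
Verification: at each break x_0, at least two indices attain the minimum of min_i(a_i + i · x_0).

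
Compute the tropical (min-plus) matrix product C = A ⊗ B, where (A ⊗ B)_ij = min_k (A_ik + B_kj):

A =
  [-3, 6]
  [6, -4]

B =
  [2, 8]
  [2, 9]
A ⊗ B =
  [-1, 5]
  [-2, 5]

Apply the min-plus product entry-by-entry:
  C[0][0] = min over k of (A[0][0] + B[0][0] = -3 + 2 = -1, A[0][1] + B[1][0] = 6 + 2 = 8) = -1 (attained at k = 0)
  C[0][1] = min over k of (A[0][0] + B[0][1] = -3 + 8 = 5, A[0][1] + B[1][1] = 6 + 9 = 15) = 5 (attained at k = 0)
  C[1][0] = min over k of (A[1][0] + B[0][0] = 6 + 2 = 8, A[1][1] + B[1][0] = -4 + 2 = -2) = -2 (attained at k = 1)
  C[1][1] = min over k of (A[1][0] + B[0][1] = 6 + 8 = 14, A[1][1] + B[1][1] = -4 + 9 = 5) = 5 (attained at k = 1)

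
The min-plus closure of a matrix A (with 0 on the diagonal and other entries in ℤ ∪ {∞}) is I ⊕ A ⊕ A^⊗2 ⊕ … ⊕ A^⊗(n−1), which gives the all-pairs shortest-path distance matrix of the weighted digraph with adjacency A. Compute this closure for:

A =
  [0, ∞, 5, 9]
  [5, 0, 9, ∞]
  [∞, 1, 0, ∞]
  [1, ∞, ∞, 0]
Closure =
  [0, 6, 5, 9]
  [5, 0, 9, 14]
  [6, 1, 0, 15]
  [1, 7, 6, 0]

This is the Floyd-Warshall all-pairs shortest-path computation. For each intermediate vertex k = 0, 1, …, 3, update dist[i][j] ← min(dist[i][j], dist[i][k] + dist[k][j]). The final matrix gives, for each (i, j), the minimum total weight of any directed path from i to j (possibly empty when i = j).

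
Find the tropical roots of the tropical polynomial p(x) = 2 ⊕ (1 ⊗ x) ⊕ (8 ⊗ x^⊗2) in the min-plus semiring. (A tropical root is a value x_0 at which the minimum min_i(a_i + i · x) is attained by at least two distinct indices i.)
Roots: {-7, 1}

Each tropical root is a break point of the lower envelope of the lines y = a_i + i · x (there are 3 lines, with slopes 0, 1, ..., 2). Only the lines that attain the minimum somewhere contribute to roots; other lines are dominated. Here the surviving (envelope) indices are i = 2, i = 1, i = 0.
Intersections between consecutive envelope lines give the roots: for adjacent envelope indices i < j the intersection is x = (a_i − a_j) / (j − i). Reading off the sorted break points: {-7, 1}.
Verification: at each break x_0, at least two indices attain the minimum of min_i(a_i + i · x_0).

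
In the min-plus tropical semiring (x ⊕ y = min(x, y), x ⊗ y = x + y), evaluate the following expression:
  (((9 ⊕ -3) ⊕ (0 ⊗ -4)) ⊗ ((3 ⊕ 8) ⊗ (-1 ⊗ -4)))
(((9 ⊕ -3) ⊕ (0 ⊗ -4)) ⊗ ((3 ⊕ 8) ⊗ (-1 ⊗ -4))) = -6

Expand innermost to outermost. Recall ⊕ takes the minimum of its arguments and ⊗ takes their sum. Working out the expression (((9 ⊕ -3) ⊕ (0 ⊗ -4)) ⊗ ((3 ⊕ 8) ⊗ (-1 ⊗ -4))) gives -6.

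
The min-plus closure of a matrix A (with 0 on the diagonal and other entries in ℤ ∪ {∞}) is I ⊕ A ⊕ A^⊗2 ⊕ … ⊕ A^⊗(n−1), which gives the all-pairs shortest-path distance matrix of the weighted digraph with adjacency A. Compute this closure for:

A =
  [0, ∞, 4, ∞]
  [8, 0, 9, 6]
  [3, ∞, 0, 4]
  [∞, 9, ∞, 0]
Closure =
  [0, 17, 4, 8]
  [8, 0, 9, 6]
  [3, 13, 0, 4]
  [17, 9, 18, 0]

This is the Floyd-Warshall all-pairs shortest-path computation. For each intermediate vertex k = 0, 1, …, 3, update dist[i][j] ← min(dist[i][j], dist[i][k] + dist[k][j]). The final matrix gives, for each (i, j), the minimum total weight of any directed path from i to j (possibly empty when i = j).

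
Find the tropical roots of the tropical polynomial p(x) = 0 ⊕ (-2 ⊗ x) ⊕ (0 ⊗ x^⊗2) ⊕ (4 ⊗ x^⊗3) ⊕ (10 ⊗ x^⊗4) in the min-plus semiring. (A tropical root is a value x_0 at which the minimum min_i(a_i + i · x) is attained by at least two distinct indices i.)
Roots: {-6, -4, -2, 2}

Each tropical root is a break point of the lower envelope of the lines y = a_i + i · x (there are 5 lines, with slopes 0, 1, ..., 4). Only the lines that attain the minimum somewhere contribute to roots; other lines are dominated. Here the surviving (envelope) indices are i = 4, i = 3, i = 2, i = 1, i = 0.
Intersections between consecutive envelope lines give the roots: for adjacent envelope indices i < j the intersection is x = (a_i − a_j) / (j − i). Reading off the sorted break points: {-6, -4, -2, 2}.
Verification: at each break x_0, at least two indices attain the minimum of min_i(a_i + i · x_0).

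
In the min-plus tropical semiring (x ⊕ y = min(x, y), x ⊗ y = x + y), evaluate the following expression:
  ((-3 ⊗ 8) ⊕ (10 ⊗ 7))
((-3 ⊗ 8) ⊕ (10 ⊗ 7)) = 5

Expand innermost to outermost. Recall ⊕ takes the minimum of its arguments and ⊗ takes their sum. Working out the expression ((-3 ⊗ 8) ⊕ (10 ⊗ 7)) gives 5.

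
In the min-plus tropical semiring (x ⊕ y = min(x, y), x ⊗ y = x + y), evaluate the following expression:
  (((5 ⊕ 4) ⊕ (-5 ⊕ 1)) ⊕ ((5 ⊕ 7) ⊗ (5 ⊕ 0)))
(((5 ⊕ 4) ⊕ (-5 ⊕ 1)) ⊕ ((5 ⊕ 7) ⊗ (5 ⊕ 0))) = -5

Expand innermost to outermost. Recall ⊕ takes the minimum of its arguments and ⊗ takes their sum. Working out the expression (((5 ⊕ 4) ⊕ (-5 ⊕ 1)) ⊕ ((5 ⊕ 7) ⊗ (5 ⊕ 0))) gives -5.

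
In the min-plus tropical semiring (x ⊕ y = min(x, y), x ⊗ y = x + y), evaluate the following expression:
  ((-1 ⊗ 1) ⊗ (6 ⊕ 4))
((-1 ⊗ 1) ⊗ (6 ⊕ 4)) = 4

Expand innermost to outermost. Recall ⊕ takes the minimum of its arguments and ⊗ takes their sum. Working out the expression ((-1 ⊗ 1) ⊗ (6 ⊕ 4)) gives 4.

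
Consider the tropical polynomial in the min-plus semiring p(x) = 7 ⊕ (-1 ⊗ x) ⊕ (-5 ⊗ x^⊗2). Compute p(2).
p(2) = -1

A tropical monomial a ⊗ x^⊗i evaluates to a + i · x. Evaluating each term at x = 2:
  Term 0 contributes 7 + 0 · 2 = 7
  Term 1 contributes -1 + 1 · 2 = 1
  Term 2 contributes -5 + 2 · 2 = -1
p(2) = ⊕ of these = min[7, 1, -1] = -1.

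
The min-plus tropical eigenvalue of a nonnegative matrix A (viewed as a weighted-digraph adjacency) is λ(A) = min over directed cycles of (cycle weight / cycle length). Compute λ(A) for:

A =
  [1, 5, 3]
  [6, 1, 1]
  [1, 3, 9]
λ(A) = 1

Enumerate directed cycles and compute their means (weight / length). Sample:
  cycle 0 → 0: weight = 1, length = 1, mean = 1/1 ≈ 1.000
  cycle 1 → 1: weight = 1, length = 1, mean = 1/1 ≈ 1.000
  cycle 2 → 2: weight = 9, length = 1, mean = 9/1 ≈ 9.000
  cycle 0 → 1 → 0: weight = 11, length = 2, mean = 11/2 ≈ 5.500
  cycle 0 → 2 → 0: weight = 4, length = 2, mean = 4/2 ≈ 2.000
  cycle 1 → 0 → 1: weight = 11, length = 2, mean = 11/2 ≈ 5.500
Minimum mean = 1.000, attained e.g. along the cycle 0 → 0 with weight 1 and length 1. So λ(A) = 1/1 = 1.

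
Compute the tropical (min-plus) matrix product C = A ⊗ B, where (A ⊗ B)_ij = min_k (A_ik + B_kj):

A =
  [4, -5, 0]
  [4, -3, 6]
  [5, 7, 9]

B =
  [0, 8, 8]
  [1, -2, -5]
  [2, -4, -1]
A ⊗ B =
  [-4, -7, -10]
  [-2, -5, -8]
  [5, 5, 2]

Apply the min-plus product entry-by-entry:
  C[0][0] = min over k of (A[0][0] + B[0][0] = 4 + 0 = 4, A[0][1] + B[1][0] = -5 + 1 = -4, A[0][2] + B[2][0] = 0 + 2 = 2) = -4 (attained at k = 1)
  C[0][1] = min over k of (A[0][0] + B[0][1] = 4 + 8 = 12, A[0][1] + B[1][1] = -5 + -2 = -7, A[0][2] + B[2][1] = 0 + -4 = -4) = -7 (attained at k = 1)
  C[0][2] = min over k of (A[0][0] + B[0][2] = 4 + 8 = 12, A[0][1] + B[1][2] = -5 + -5 = -10, A[0][2] + B[2][2] = 0 + -1 = -1) = -10 (attained at k = 1)
  C[1][0] = min over k of (A[1][0] + B[0][0] = 4 + 0 = 4, A[1][1] + B[1][0] = -3 + 1 = -2, A[1][2] + B[2][0] = 6 + 2 = 8) = -2 (attained at k = 1)
  C[1][1] = min over k of (A[1][0] + B[0][1] = 4 + 8 = 12, A[1][1] + B[1][1] = -3 + -2 = -5, A[1][2] + B[2][1] = 6 + -4 = 2) = -5 (attained at k = 1)
  C[1][2] = min over k of (A[1][0] + B[0][2] = 4 + 8 = 12, A[1][1] + B[1][2] = -3 + -5 = -8, A[1][2] + B[2][2] = 6 + -1 = 5) = -8 (attained at k = 1)
  C[2][0] = min over k of (A[2][0] + B[0][0] = 5 + 0 = 5, A[2][1] + B[1][0] = 7 + 1 = 8, A[2][2] + B[2][0] = 9 + 2 = 11) = 5 (attained at k = 0)
  C[2][1] = min over k of (A[2][0] + B[0][1] = 5 + 8 = 13, A[2][1] + B[1][1] = 7 + -2 = 5, A[2][2] + B[2][1] = 9 + -4 = 5) = 5 (attained at k = 1)
  C[2][2] = min over k of (A[2][0] + B[0][2] = 5 + 8 = 13, A[2][1] + B[1][2] = 7 + -5 = 2, A[2][2] + B[2][2] = 9 + -1 = 8) = 2 (attained at k = 1)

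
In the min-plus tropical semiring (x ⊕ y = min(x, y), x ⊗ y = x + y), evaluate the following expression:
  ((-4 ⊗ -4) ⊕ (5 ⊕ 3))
((-4 ⊗ -4) ⊕ (5 ⊕ 3)) = -8

Expand innermost to outermost. Recall ⊕ takes the minimum of its arguments and ⊗ takes their sum. Working out the expression ((-4 ⊗ -4) ⊕ (5 ⊕ 3)) gives -8.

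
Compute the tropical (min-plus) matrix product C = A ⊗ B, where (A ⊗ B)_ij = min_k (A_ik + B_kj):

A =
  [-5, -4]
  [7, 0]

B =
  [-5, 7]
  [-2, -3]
A ⊗ B =
  [-10, -7]
  [-2, -3]

Apply the min-plus product entry-by-entry:
  C[0][0] = min over k of (A[0][0] + B[0][0] = -5 + -5 = -10, A[0][1] + B[1][0] = -4 + -2 = -6) = -10 (attained at k = 0)
  C[0][1] = min over k of (A[0][0] + B[0][1] = -5 + 7 = 2, A[0][1] + B[1][1] = -4 + -3 = -7) = -7 (attained at k = 1)
  C[1][0] = min over k of (A[1][0] + B[0][0] = 7 + -5 = 2, A[1][1] + B[1][0] = 0 + -2 = -2) = -2 (attained at k = 1)
  C[1][1] = min over k of (A[1][0] + B[0][1] = 7 + 7 = 14, A[1][1] + B[1][1] = 0 + -3 = -3) = -3 (attained at k = 1)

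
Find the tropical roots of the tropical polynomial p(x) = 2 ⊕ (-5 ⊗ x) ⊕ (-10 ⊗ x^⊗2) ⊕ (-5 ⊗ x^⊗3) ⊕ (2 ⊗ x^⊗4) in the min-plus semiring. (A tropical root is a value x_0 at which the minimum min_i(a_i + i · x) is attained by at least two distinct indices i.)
Roots: {-7, -5, 5, 7}

Each tropical root is a break point of the lower envelope of the lines y = a_i + i · x (there are 5 lines, with slopes 0, 1, ..., 4). Only the lines that attain the minimum somewhere contribute to roots; other lines are dominated. Here the surviving (envelope) indices are i = 4, i = 3, i = 2, i = 1, i = 0.
Intersections between consecutive envelope lines give the roots: for adjacent envelope indices i < j the intersection is x = (a_i − a_j) / (j − i). Reading off the sorted break points: {-7, -5, 5, 7}.
Verification: at each break x_0, at least two indices attain the minimum of min_i(a_i + i · x_0).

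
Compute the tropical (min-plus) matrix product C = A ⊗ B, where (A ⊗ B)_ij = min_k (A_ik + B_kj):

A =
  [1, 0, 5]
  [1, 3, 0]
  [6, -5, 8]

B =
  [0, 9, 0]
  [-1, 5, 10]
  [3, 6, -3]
A ⊗ B =
  [-1, 5, 1]
  [1, 6, -3]
  [-6, 0, 5]

Apply the min-plus product entry-by-entry:
  C[0][0] = min over k of (A[0][0] + B[0][0] = 1 + 0 = 1, A[0][1] + B[1][0] = 0 + -1 = -1, A[0][2] + B[2][0] = 5 + 3 = 8) = -1 (attained at k = 1)
  C[0][1] = min over k of (A[0][0] + B[0][1] = 1 + 9 = 10, A[0][1] + B[1][1] = 0 + 5 = 5, A[0][2] + B[2][1] = 5 + 6 = 11) = 5 (attained at k = 1)
  C[0][2] = min over k of (A[0][0] + B[0][2] = 1 + 0 = 1, A[0][1] + B[1][2] = 0 + 10 = 10, A[0][2] + B[2][2] = 5 + -3 = 2) = 1 (attained at k = 0)
  C[1][0] = min over k of (A[1][0] + B[0][0] = 1 + 0 = 1, A[1][1] + B[1][0] = 3 + -1 = 2, A[1][2] + B[2][0] = 0 + 3 = 3) = 1 (attained at k = 0)
  C[1][1] = min over k of (A[1][0] + B[0][1] = 1 + 9 = 10, A[1][1] + B[1][1] = 3 + 5 = 8, A[1][2] + B[2][1] = 0 + 6 = 6) = 6 (attained at k = 2)
  C[1][2] = min over k of (A[1][0] + B[0][2] = 1 + 0 = 1, A[1][1] + B[1][2] = 3 + 10 = 13, A[1][2] + B[2][2] = 0 + -3 = -3) = -3 (attained at k = 2)
  C[2][0] = min over k of (A[2][0] + B[0][0] = 6 + 0 = 6, A[2][1] + B[1][0] = -5 + -1 = -6, A[2][2] + B[2][0] = 8 + 3 = 11) = -6 (attained at k = 1)
  C[2][1] = min over k of (A[2][0] + B[0][1] = 6 + 9 = 15, A[2][1] + B[1][1] = -5 + 5 = 0, A[2][2] + B[2][1] = 8 + 6 = 14) = 0 (attained at k = 1)
  C[2][2] = min over k of (A[2][0] + B[0][2] = 6 + 0 = 6, A[2][1] + B[1][2] = -5 + 10 = 5, A[2][2] + B[2][2] = 8 + -3 = 5) = 5 (attained at k = 1)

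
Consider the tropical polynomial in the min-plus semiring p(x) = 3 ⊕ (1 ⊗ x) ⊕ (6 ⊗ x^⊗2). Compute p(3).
p(3) = 3

A tropical monomial a ⊗ x^⊗i evaluates to a + i · x. Evaluating each term at x = 3:
  Term 0 contributes 3 + 0 · 3 = 3
  Term 1 contributes 1 + 1 · 3 = 4
  Term 2 contributes 6 + 2 · 3 = 12
p(3) = ⊕ of these = min[3, 4, 12] = 3.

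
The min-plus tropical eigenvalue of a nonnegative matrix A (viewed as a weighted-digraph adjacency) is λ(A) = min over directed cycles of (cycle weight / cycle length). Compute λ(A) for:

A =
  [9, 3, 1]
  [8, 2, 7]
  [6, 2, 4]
λ(A) = 2

Enumerate directed cycles and compute their means (weight / length). Sample:
  cycle 0 → 0: weight = 9, length = 1, mean = 9/1 ≈ 9.000
  cycle 1 → 1: weight = 2, length = 1, mean = 2/1 ≈ 2.000
  cycle 2 → 2: weight = 4, length = 1, mean = 4/1 ≈ 4.000
  cycle 0 → 1 → 0: weight = 11, length = 2, mean = 11/2 ≈ 5.500
  cycle 0 → 2 → 0: weight = 7, length = 2, mean = 7/2 ≈ 3.500
  cycle 1 → 0 → 1: weight = 11, length = 2, mean = 11/2 ≈ 5.500
Minimum mean = 2.000, attained e.g. along the cycle 1 → 1 with weight 2 and length 1. So λ(A) = 2/1 = 2.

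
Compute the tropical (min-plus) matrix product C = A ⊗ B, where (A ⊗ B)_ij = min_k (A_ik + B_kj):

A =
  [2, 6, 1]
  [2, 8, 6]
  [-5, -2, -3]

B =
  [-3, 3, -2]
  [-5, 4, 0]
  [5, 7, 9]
A ⊗ B =
  [-1, 5, 0]
  [-1, 5, 0]
  [-8, -2, -7]

Apply the min-plus product entry-by-entry:
  C[0][0] = min over k of (A[0][0] + B[0][0] = 2 + -3 = -1, A[0][1] + B[1][0] = 6 + -5 = 1, A[0][2] + B[2][0] = 1 + 5 = 6) = -1 (attained at k = 0)
  C[0][1] = min over k of (A[0][0] + B[0][1] = 2 + 3 = 5, A[0][1] + B[1][1] = 6 + 4 = 10, A[0][2] + B[2][1] = 1 + 7 = 8) = 5 (attained at k = 0)
  C[0][2] = min over k of (A[0][0] + B[0][2] = 2 + -2 = 0, A[0][1] + B[1][2] = 6 + 0 = 6, A[0][2] + B[2][2] = 1 + 9 = 10) = 0 (attained at k = 0)
  C[1][0] = min over k of (A[1][0] + B[0][0] = 2 + -3 = -1, A[1][1] + B[1][0] = 8 + -5 = 3, A[1][2] + B[2][0] = 6 + 5 = 11) = -1 (attained at k = 0)
  C[1][1] = min over k of (A[1][0] + B[0][1] = 2 + 3 = 5, A[1][1] + B[1][1] = 8 + 4 = 12, A[1][2] + B[2][1] = 6 + 7 = 13) = 5 (attained at k = 0)
  C[1][2] = min over k of (A[1][0] + B[0][2] = 2 + -2 = 0, A[1][1] + B[1][2] = 8 + 0 = 8, A[1][2] + B[2][2] = 6 + 9 = 15) = 0 (attained at k = 0)
  C[2][0] = min over k of (A[2][0] + B[0][0] = -5 + -3 = -8, A[2][1] + B[1][0] = -2 + -5 = -7, A[2][2] + B[2][0] = -3 + 5 = 2) = -8 (attained at k = 0)
  C[2][1] = min over k of (A[2][0] + B[0][1] = -5 + 3 = -2, A[2][1] + B[1][1] = -2 + 4 = 2, A[2][2] + B[2][1] = -3 + 7 = 4) = -2 (attained at k = 0)
  C[2][2] = min over k of (A[2][0] + B[0][2] = -5 + -2 = -7, A[2][1] + B[1][2] = -2 + 0 = -2, A[2][2] + B[2][2] = -3 + 9 = 6) = -7 (attained at k = 0)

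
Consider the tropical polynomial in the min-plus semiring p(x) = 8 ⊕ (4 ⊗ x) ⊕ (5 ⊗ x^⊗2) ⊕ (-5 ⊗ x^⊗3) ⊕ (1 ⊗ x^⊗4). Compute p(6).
p(6) = 8

A tropical monomial a ⊗ x^⊗i evaluates to a + i · x. Evaluating each term at x = 6:
  Term 0 contributes 8 + 0 · 6 = 8
  Term 1 contributes 4 + 1 · 6 = 10
  Term 2 contributes 5 + 2 · 6 = 17
  Term 3 contributes -5 + 3 · 6 = 13
  Term 4 contributes 1 + 4 · 6 = 25
p(6) = ⊕ of these = min[8, 10, 17, 13, 25] = 8.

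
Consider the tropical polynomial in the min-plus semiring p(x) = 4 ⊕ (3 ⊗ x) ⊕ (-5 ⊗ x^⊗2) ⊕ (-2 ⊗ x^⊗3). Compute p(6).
p(6) = 4

A tropical monomial a ⊗ x^⊗i evaluates to a + i · x. Evaluating each term at x = 6:
  Term 0 contributes 4 + 0 · 6 = 4
  Term 1 contributes 3 + 1 · 6 = 9
  Term 2 contributes -5 + 2 · 6 = 7
  Term 3 contributes -2 + 3 · 6 = 16
p(6) = ⊕ of these = min[4, 9, 7, 16] = 4.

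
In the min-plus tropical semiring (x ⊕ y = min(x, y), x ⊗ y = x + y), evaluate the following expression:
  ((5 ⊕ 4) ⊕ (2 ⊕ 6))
((5 ⊕ 4) ⊕ (2 ⊕ 6)) = 2

Expand innermost to outermost. Recall ⊕ takes the minimum of its arguments and ⊗ takes their sum. Working out the expression ((5 ⊕ 4) ⊕ (2 ⊕ 6)) gives 2.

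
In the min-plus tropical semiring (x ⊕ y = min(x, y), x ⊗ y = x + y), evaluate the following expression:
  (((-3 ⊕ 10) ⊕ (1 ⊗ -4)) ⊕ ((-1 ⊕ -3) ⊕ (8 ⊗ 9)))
(((-3 ⊕ 10) ⊕ (1 ⊗ -4)) ⊕ ((-1 ⊕ -3) ⊕ (8 ⊗ 9))) = -3

Expand innermost to outermost. Recall ⊕ takes the minimum of its arguments and ⊗ takes their sum. Working out the expression (((-3 ⊕ 10) ⊕ (1 ⊗ -4)) ⊕ ((-1 ⊕ -3) ⊕ (8 ⊗ 9))) gives -3.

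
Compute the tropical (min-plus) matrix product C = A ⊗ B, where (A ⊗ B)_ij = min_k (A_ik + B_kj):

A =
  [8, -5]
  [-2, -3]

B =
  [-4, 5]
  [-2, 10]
A ⊗ B =
  [-7, 5]
  [-6, 3]

Apply the min-plus product entry-by-entry:
  C[0][0] = min over k of (A[0][0] + B[0][0] = 8 + -4 = 4, A[0][1] + B[1][0] = -5 + -2 = -7) = -7 (attained at k = 1)
  C[0][1] = min over k of (A[0][0] + B[0][1] = 8 + 5 = 13, A[0][1] + B[1][1] = -5 + 10 = 5) = 5 (attained at k = 1)
  C[1][0] = min over k of (A[1][0] + B[0][0] = -2 + -4 = -6, A[1][1] + B[1][0] = -3 + -2 = -5) = -6 (attained at k = 0)
  C[1][1] = min over k of (A[1][0] + B[0][1] = -2 + 5 = 3, A[1][1] + B[1][1] = -3 + 10 = 7) = 3 (attained at k = 0)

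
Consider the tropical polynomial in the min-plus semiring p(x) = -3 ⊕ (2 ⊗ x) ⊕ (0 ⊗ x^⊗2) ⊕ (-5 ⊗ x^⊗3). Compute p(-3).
p(-3) = -14

A tropical monomial a ⊗ x^⊗i evaluates to a + i · x. Evaluating each term at x = -3:
  Term 0 contributes -3 + 0 · -3 = -3
  Term 1 contributes 2 + 1 · -3 = -1
  Term 2 contributes 0 + 2 · -3 = -6
  Term 3 contributes -5 + 3 · -3 = -14
p(-3) = ⊕ of these = min[-3, -1, -6, -14] = -14.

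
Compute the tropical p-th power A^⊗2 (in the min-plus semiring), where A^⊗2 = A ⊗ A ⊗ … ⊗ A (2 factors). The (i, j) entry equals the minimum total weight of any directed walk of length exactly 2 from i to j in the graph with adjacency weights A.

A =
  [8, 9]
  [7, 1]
A^⊗2 =
  [16, 10]
  [8, 2]

Each entry (A^⊗2)_ij equals the minimum over all length-2 walks i = v_0 → v_1 → … → v_2 = j of Σ_t A[v_t][v_{t+1}]. For example, for (i, j) = (0, 1) we minimise over 2 possible intermediate vertex sequences; the minimum is 10, attained along the walk 0 → 1 → 1.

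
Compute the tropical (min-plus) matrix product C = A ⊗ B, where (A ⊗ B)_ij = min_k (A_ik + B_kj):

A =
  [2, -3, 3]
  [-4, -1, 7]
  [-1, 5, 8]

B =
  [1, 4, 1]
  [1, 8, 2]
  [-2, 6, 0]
A ⊗ B =
  [-2, 5, -1]
  [-3, 0, -3]
  [0, 3, 0]

Apply the min-plus product entry-by-entry:
  C[0][0] = min over k of (A[0][0] + B[0][0] = 2 + 1 = 3, A[0][1] + B[1][0] = -3 + 1 = -2, A[0][2] + B[2][0] = 3 + -2 = 1) = -2 (attained at k = 1)
  C[0][1] = min over k of (A[0][0] + B[0][1] = 2 + 4 = 6, A[0][1] + B[1][1] = -3 + 8 = 5, A[0][2] + B[2][1] = 3 + 6 = 9) = 5 (attained at k = 1)
  C[0][2] = min over k of (A[0][0] + B[0][2] = 2 + 1 = 3, A[0][1] + B[1][2] = -3 + 2 = -1, A[0][2] + B[2][2] = 3 + 0 = 3) = -1 (attained at k = 1)
  C[1][0] = min over k of (A[1][0] + B[0][0] = -4 + 1 = -3, A[1][1] + B[1][0] = -1 + 1 = 0, A[1][2] + B[2][0] = 7 + -2 = 5) = -3 (attained at k = 0)
  C[1][1] = min over k of (A[1][0] + B[0][1] = -4 + 4 = 0, A[1][1] + B[1][1] = -1 + 8 = 7, A[1][2] + B[2][1] = 7 + 6 = 13) = 0 (attained at k = 0)
  C[1][2] = min over k of (A[1][0] + B[0][2] = -4 + 1 = -3, A[1][1] + B[1][2] = -1 + 2 = 1, A[1][2] + B[2][2] = 7 + 0 = 7) = -3 (attained at k = 0)
  C[2][0] = min over k of (A[2][0] + B[0][0] = -1 + 1 = 0, A[2][1] + B[1][0] = 5 + 1 = 6, A[2][2] + B[2][0] = 8 + -2 = 6) = 0 (attained at k = 0)
  C[2][1] = min over k of (A[2][0] + B[0][1] = -1 + 4 = 3, A[2][1] + B[1][1] = 5 + 8 = 13, A[2][2] + B[2][1] = 8 + 6 = 14) = 3 (attained at k = 0)
  C[2][2] = min over k of (A[2][0] + B[0][2] = -1 + 1 = 0, A[2][1] + B[1][2] = 5 + 2 = 7, A[2][2] + B[2][2] = 8 + 0 = 8) = 0 (attained at k = 0)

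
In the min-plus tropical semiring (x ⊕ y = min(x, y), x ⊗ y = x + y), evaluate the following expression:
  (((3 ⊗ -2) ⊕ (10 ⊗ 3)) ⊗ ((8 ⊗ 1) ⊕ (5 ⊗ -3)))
(((3 ⊗ -2) ⊕ (10 ⊗ 3)) ⊗ ((8 ⊗ 1) ⊕ (5 ⊗ -3))) = 3

Expand innermost to outermost. Recall ⊕ takes the minimum of its arguments and ⊗ takes their sum. Working out the expression (((3 ⊗ -2) ⊕ (10 ⊗ 3)) ⊗ ((8 ⊗ 1) ⊕ (5 ⊗ -3))) gives 3.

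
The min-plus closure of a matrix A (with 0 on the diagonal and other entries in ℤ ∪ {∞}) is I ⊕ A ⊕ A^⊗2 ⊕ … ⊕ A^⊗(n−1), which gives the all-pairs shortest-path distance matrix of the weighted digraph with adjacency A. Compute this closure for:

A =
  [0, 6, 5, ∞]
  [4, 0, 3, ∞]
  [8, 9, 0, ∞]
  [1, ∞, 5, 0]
Closure =
  [0, 6, 5, ∞]
  [4, 0, 3, ∞]
  [8, 9, 0, ∞]
  [1, 7, 5, 0]

This is the Floyd-Warshall all-pairs shortest-path computation. For each intermediate vertex k = 0, 1, …, 3, update dist[i][j] ← min(dist[i][j], dist[i][k] + dist[k][j]). The final matrix gives, for each (i, j), the minimum total weight of any directed path from i to j (possibly empty when i = j).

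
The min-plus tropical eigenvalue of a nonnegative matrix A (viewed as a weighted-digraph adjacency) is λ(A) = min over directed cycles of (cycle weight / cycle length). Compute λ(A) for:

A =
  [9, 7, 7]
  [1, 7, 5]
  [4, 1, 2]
λ(A) = 2

Enumerate directed cycles and compute their means (weight / length). Sample:
  cycle 0 → 0: weight = 9, length = 1, mean = 9/1 ≈ 9.000
  cycle 1 → 1: weight = 7, length = 1, mean = 7/1 ≈ 7.000
  cycle 2 → 2: weight = 2, length = 1, mean = 2/1 ≈ 2.000
  cycle 0 → 1 → 0: weight = 8, length = 2, mean = 8/2 ≈ 4.000
  cycle 0 → 2 → 0: weight = 11, length = 2, mean = 11/2 ≈ 5.500
  cycle 1 → 0 → 1: weight = 8, length = 2, mean = 8/2 ≈ 4.000
Minimum mean = 2.000, attained e.g. along the cycle 2 → 2 with weight 2 and length 1. So λ(A) = 2/1 = 2.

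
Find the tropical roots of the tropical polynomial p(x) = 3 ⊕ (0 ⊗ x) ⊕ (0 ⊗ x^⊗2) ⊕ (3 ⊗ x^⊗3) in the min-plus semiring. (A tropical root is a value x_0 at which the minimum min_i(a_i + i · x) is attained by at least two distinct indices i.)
Roots: {-3, 0, 3}

Each tropical root is a break point of the lower envelope of the lines y = a_i + i · x (there are 4 lines, with slopes 0, 1, ..., 3). Only the lines that attain the minimum somewhere contribute to roots; other lines are dominated. Here the surviving (envelope) indices are i = 3, i = 2, i = 1, i = 0.
Intersections between consecutive envelope lines give the roots: for adjacent envelope indices i < j the intersection is x = (a_i − a_j) / (j − i). Reading off the sorted break points: {-3, 0, 3}.
Verification: at each break x_0, at least two indices attain the minimum of min_i(a_i + i · x_0).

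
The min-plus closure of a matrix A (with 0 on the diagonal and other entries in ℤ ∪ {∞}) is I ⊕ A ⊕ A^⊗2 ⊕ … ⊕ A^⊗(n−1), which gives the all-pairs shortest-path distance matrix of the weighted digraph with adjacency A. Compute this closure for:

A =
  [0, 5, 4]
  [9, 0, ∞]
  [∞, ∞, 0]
Closure =
  [0, 5, 4]
  [9, 0, 13]
  [∞, ∞, 0]

This is the Floyd-Warshall all-pairs shortest-path computation. For each intermediate vertex k = 0, 1, …, 2, update dist[i][j] ← min(dist[i][j], dist[i][k] + dist[k][j]). The final matrix gives, for each (i, j), the minimum total weight of any directed path from i to j (possibly empty when i = j).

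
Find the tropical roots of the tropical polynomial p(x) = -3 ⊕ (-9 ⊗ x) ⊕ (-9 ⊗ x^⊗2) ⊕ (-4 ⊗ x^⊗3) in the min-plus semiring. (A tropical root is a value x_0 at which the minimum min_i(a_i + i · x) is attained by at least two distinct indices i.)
Roots: {-5, 0, 6}

Each tropical root is a break point of the lower envelope of the lines y = a_i + i · x (there are 4 lines, with slopes 0, 1, ..., 3). Only the lines that attain the minimum somewhere contribute to roots; other lines are dominated. Here the surviving (envelope) indices are i = 3, i = 2, i = 1, i = 0.
Intersections between consecutive envelope lines give the roots: for adjacent envelope indices i < j the intersection is x = (a_i − a_j) / (j − i). Reading off the sorted break points: {-5, 0, 6}.
Verification: at each break x_0, at least two indices attain the minimum of min_i(a_i + i · x_0).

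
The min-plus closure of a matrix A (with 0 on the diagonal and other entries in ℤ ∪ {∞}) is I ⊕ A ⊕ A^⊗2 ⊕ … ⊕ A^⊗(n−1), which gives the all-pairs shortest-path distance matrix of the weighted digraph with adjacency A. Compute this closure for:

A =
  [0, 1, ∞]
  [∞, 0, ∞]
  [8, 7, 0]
Closure =
  [0, 1, ∞]
  [∞, 0, ∞]
  [8, 7, 0]

This is the Floyd-Warshall all-pairs shortest-path computation. For each intermediate vertex k = 0, 1, …, 2, update dist[i][j] ← min(dist[i][j], dist[i][k] + dist[k][j]). The final matrix gives, for each (i, j), the minimum total weight of any directed path from i to j (possibly empty when i = j).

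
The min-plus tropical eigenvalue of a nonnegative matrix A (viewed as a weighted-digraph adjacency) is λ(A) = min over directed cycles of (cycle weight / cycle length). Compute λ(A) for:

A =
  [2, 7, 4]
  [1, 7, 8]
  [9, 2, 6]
λ(A) = 2

Enumerate directed cycles and compute their means (weight / length). Sample:
  cycle 0 → 0: weight = 2, length = 1, mean = 2/1 ≈ 2.000
  cycle 1 → 1: weight = 7, length = 1, mean = 7/1 ≈ 7.000
  cycle 2 → 2: weight = 6, length = 1, mean = 6/1 ≈ 6.000
  cycle 0 → 1 → 0: weight = 8, length = 2, mean = 8/2 ≈ 4.000
  cycle 0 → 2 → 0: weight = 13, length = 2, mean = 13/2 ≈ 6.500
  cycle 1 → 0 → 1: weight = 8, length = 2, mean = 8/2 ≈ 4.000
Minimum mean = 2.000, attained e.g. along the cycle 0 → 0 with weight 2 and length 1. So λ(A) = 2/1 = 2.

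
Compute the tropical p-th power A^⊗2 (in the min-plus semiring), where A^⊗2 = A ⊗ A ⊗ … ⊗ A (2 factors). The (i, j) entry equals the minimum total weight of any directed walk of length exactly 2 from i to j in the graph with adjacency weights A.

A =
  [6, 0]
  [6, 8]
A^⊗2 =
  [6, 6]
  [12, 6]

Each entry (A^⊗2)_ij equals the minimum over all length-2 walks i = v_0 → v_1 → … → v_2 = j of Σ_t A[v_t][v_{t+1}]. For example, for (i, j) = (0, 1) we minimise over 2 possible intermediate vertex sequences; the minimum is 6, attained along the walk 0 → 0 → 1.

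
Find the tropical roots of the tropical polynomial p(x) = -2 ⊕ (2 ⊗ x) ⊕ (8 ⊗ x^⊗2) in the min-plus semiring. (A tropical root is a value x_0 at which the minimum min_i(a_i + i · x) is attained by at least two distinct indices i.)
Roots: {-6, -4}

Each tropical root is a break point of the lower envelope of the lines y = a_i + i · x (there are 3 lines, with slopes 0, 1, ..., 2). Only the lines that attain the minimum somewhere contribute to roots; other lines are dominated. Here the surviving (envelope) indices are i = 2, i = 1, i = 0.
Intersections between consecutive envelope lines give the roots: for adjacent envelope indices i < j the intersection is x = (a_i − a_j) / (j − i). Reading off the sorted break points: {-6, -4}.
Verification: at each break x_0, at least two indices attain the minimum of min_i(a_i + i · x_0).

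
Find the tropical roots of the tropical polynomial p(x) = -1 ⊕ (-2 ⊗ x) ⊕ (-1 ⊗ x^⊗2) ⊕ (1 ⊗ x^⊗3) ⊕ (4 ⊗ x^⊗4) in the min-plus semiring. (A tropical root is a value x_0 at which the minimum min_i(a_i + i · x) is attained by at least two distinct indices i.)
Roots: {-3, -2, -1, 1}

Each tropical root is a break point of the lower envelope of the lines y = a_i + i · x (there are 5 lines, with slopes 0, 1, ..., 4). Only the lines that attain the minimum somewhere contribute to roots; other lines are dominated. Here the surviving (envelope) indices are i = 4, i = 3, i = 2, i = 1, i = 0.
Intersections between consecutive envelope lines give the roots: for adjacent envelope indices i < j the intersection is x = (a_i − a_j) / (j − i). Reading off the sorted break points: {-3, -2, -1, 1}.
Verification: at each break x_0, at least two indices attain the minimum of min_i(a_i + i · x_0).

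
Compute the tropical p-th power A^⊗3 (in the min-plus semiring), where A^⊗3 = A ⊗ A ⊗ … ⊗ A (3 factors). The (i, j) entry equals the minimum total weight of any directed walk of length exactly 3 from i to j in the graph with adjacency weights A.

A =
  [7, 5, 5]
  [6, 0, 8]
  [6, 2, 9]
A^⊗3 =
  [11, 5, 13]
  [6, 0, 8]
  [8, 2, 10]

Each entry (A^⊗3)_ij equals the minimum over all length-3 walks i = v_0 → v_1 → … → v_3 = j of Σ_t A[v_t][v_{t+1}]. For example, for (i, j) = (0, 2) we minimise over 9 possible intermediate vertex sequences; the minimum is 13, attained along the walk 0 → 1 → 1 → 2.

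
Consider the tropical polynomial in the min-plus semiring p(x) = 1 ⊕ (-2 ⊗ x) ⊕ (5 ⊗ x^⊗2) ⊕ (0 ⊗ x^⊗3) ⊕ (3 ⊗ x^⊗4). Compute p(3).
p(3) = 1

A tropical monomial a ⊗ x^⊗i evaluates to a + i · x. Evaluating each term at x = 3:
  Term 0 contributes 1 + 0 · 3 = 1
  Term 1 contributes -2 + 1 · 3 = 1
  Term 2 contributes 5 + 2 · 3 = 11
  Term 3 contributes 0 + 3 · 3 = 9
  Term 4 contributes 3 + 4 · 3 = 15
p(3) = ⊕ of these = min[1, 1, 11, 9, 15] = 1.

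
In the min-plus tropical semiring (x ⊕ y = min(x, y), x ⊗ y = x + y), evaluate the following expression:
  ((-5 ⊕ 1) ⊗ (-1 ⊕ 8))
((-5 ⊕ 1) ⊗ (-1 ⊕ 8)) = -6

Expand innermost to outermost. Recall ⊕ takes the minimum of its arguments and ⊗ takes their sum. Working out the expression ((-5 ⊕ 1) ⊗ (-1 ⊕ 8)) gives -6.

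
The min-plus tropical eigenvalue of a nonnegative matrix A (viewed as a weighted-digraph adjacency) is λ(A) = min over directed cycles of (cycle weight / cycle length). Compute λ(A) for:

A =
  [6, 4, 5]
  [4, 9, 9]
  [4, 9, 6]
λ(A) = 4

Enumerate directed cycles and compute their means (weight / length). Sample:
  cycle 0 → 0: weight = 6, length = 1, mean = 6/1 ≈ 6.000
  cycle 1 → 1: weight = 9, length = 1, mean = 9/1 ≈ 9.000
  cycle 2 → 2: weight = 6, length = 1, mean = 6/1 ≈ 6.000
  cycle 0 → 1 → 0: weight = 8, length = 2, mean = 8/2 ≈ 4.000
  cycle 0 → 2 → 0: weight = 9, length = 2, mean = 9/2 ≈ 4.500
  cycle 1 → 0 → 1: weight = 8, length = 2, mean = 8/2 ≈ 4.000
Minimum mean = 4.000, attained e.g. along the cycle 0 → 1 → 0 with weight 8 and length 2. So λ(A) = 8/2 = 4.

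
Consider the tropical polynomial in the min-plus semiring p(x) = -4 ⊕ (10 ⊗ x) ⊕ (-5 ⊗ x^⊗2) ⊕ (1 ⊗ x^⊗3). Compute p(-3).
p(-3) = -11

A tropical monomial a ⊗ x^⊗i evaluates to a + i · x. Evaluating each term at x = -3:
  Term 0 contributes -4 + 0 · -3 = -4
  Term 1 contributes 10 + 1 · -3 = 7
  Term 2 contributes -5 + 2 · -3 = -11
  Term 3 contributes 1 + 3 · -3 = -8
p(-3) = ⊕ of these = min[-4, 7, -11, -8] = -11.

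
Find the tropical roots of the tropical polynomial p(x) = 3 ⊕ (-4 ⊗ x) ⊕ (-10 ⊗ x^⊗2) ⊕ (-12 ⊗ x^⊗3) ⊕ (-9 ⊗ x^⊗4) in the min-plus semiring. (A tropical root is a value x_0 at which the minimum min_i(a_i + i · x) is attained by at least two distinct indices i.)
Roots: {-3, 2, 6, 7}

Each tropical root is a break point of the lower envelope of the lines y = a_i + i · x (there are 5 lines, with slopes 0, 1, ..., 4). Only the lines that attain the minimum somewhere contribute to roots; other lines are dominated. Here the surviving (envelope) indices are i = 4, i = 3, i = 2, i = 1, i = 0.
Intersections between consecutive envelope lines give the roots: for adjacent envelope indices i < j the intersection is x = (a_i − a_j) / (j − i). Reading off the sorted break points: {-3, 2, 6, 7}.
Verification: at each break x_0, at least two indices attain the minimum of min_i(a_i + i · x_0).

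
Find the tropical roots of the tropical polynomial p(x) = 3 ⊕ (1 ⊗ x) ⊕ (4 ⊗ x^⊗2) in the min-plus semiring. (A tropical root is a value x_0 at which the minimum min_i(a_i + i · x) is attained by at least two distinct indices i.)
Roots: {-3, 2}

Each tropical root is a break point of the lower envelope of the lines y = a_i + i · x (there are 3 lines, with slopes 0, 1, ..., 2). Only the lines that attain the minimum somewhere contribute to roots; other lines are dominated. Here the surviving (envelope) indices are i = 2, i = 1, i = 0.
Intersections between consecutive envelope lines give the roots: for adjacent envelope indices i < j the intersection is x = (a_i − a_j) / (j − i). Reading off the sorted break points: {-3, 2}.
Verification: at each break x_0, at least two indices attain the minimum of min_i(a_i + i · x_0).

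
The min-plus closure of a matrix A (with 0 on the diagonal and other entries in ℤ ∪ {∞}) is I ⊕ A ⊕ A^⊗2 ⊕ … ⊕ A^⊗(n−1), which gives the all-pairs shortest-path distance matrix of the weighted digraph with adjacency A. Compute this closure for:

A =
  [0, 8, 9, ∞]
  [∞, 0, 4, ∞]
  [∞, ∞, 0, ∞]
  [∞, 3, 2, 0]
Closure =
  [0, 8, 9, ∞]
  [∞, 0, 4, ∞]
  [∞, ∞, 0, ∞]
  [∞, 3, 2, 0]

This is the Floyd-Warshall all-pairs shortest-path computation. For each intermediate vertex k = 0, 1, …, 3, update dist[i][j] ← min(dist[i][j], dist[i][k] + dist[k][j]). The final matrix gives, for each (i, j), the minimum total weight of any directed path from i to j (possibly empty when i = j).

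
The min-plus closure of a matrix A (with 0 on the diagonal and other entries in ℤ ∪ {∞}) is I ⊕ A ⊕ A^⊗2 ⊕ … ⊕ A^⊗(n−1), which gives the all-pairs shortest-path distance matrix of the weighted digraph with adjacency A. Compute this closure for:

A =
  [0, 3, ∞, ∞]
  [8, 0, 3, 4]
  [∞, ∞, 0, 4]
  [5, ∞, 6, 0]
Closure =
  [0, 3, 6, 7]
  [8, 0, 3, 4]
  [9, 12, 0, 4]
  [5, 8, 6, 0]

This is the Floyd-Warshall all-pairs shortest-path computation. For each intermediate vertex k = 0, 1, …, 3, update dist[i][j] ← min(dist[i][j], dist[i][k] + dist[k][j]). The final matrix gives, for each (i, j), the minimum total weight of any directed path from i to j (possibly empty when i = j).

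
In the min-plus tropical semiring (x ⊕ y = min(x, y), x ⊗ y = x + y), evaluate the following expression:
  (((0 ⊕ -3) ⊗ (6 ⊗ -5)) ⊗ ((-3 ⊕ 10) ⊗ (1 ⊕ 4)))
(((0 ⊕ -3) ⊗ (6 ⊗ -5)) ⊗ ((-3 ⊕ 10) ⊗ (1 ⊕ 4))) = -4

Expand innermost to outermost. Recall ⊕ takes the minimum of its arguments and ⊗ takes their sum. Working out the expression (((0 ⊕ -3) ⊗ (6 ⊗ -5)) ⊗ ((-3 ⊕ 10) ⊗ (1 ⊕ 4))) gives -4.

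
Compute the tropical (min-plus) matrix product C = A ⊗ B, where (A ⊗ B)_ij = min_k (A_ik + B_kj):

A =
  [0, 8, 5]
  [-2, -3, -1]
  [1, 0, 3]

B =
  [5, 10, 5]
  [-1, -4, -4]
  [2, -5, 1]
A ⊗ B =
  [5, 0, 4]
  [-4, -7, -7]
  [-1, -4, -4]

Apply the min-plus product entry-by-entry:
  C[0][0] = min over k of (A[0][0] + B[0][0] = 0 + 5 = 5, A[0][1] + B[1][0] = 8 + -1 = 7, A[0][2] + B[2][0] = 5 + 2 = 7) = 5 (attained at k = 0)
  C[0][1] = min over k of (A[0][0] + B[0][1] = 0 + 10 = 10, A[0][1] + B[1][1] = 8 + -4 = 4, A[0][2] + B[2][1] = 5 + -5 = 0) = 0 (attained at k = 2)
  C[0][2] = min over k of (A[0][0] + B[0][2] = 0 + 5 = 5, A[0][1] + B[1][2] = 8 + -4 = 4, A[0][2] + B[2][2] = 5 + 1 = 6) = 4 (attained at k = 1)
  C[1][0] = min over k of (A[1][0] + B[0][0] = -2 + 5 = 3, A[1][1] + B[1][0] = -3 + -1 = -4, A[1][2] + B[2][0] = -1 + 2 = 1) = -4 (attained at k = 1)
  C[1][1] = min over k of (A[1][0] + B[0][1] = -2 + 10 = 8, A[1][1] + B[1][1] = -3 + -4 = -7, A[1][2] + B[2][1] = -1 + -5 = -6) = -7 (attained at k = 1)
  C[1][2] = min over k of (A[1][0] + B[0][2] = -2 + 5 = 3, A[1][1] + B[1][2] = -3 + -4 = -7, A[1][2] + B[2][2] = -1 + 1 = 0) = -7 (attained at k = 1)
  C[2][0] = min over k of (A[2][0] + B[0][0] = 1 + 5 = 6, A[2][1] + B[1][0] = 0 + -1 = -1, A[2][2] + B[2][0] = 3 + 2 = 5) = -1 (attained at k = 1)
  C[2][1] = min over k of (A[2][0] + B[0][1] = 1 + 10 = 11, A[2][1] + B[1][1] = 0 + -4 = -4, A[2][2] + B[2][1] = 3 + -5 = -2) = -4 (attained at k = 1)
  C[2][2] = min over k of (A[2][0] + B[0][2] = 1 + 5 = 6, A[2][1] + B[1][2] = 0 + -4 = -4, A[2][2] + B[2][2] = 3 + 1 = 4) = -4 (attained at k = 1)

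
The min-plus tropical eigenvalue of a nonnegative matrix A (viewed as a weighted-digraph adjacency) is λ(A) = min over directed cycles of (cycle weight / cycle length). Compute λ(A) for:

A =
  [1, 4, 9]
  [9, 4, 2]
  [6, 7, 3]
λ(A) = 1

Enumerate directed cycles and compute their means (weight / length). Sample:
  cycle 0 → 0: weight = 1, length = 1, mean = 1/1 ≈ 1.000
  cycle 1 → 1: weight = 4, length = 1, mean = 4/1 ≈ 4.000
  cycle 2 → 2: weight = 3, length = 1, mean = 3/1 ≈ 3.000
  cycle 0 → 1 → 0: weight = 13, length = 2, mean = 13/2 ≈ 6.500
  cycle 0 → 2 → 0: weight = 15, length = 2, mean = 15/2 ≈ 7.500
  cycle 1 → 0 → 1: weight = 13, length = 2, mean = 13/2 ≈ 6.500
Minimum mean = 1.000, attained e.g. along the cycle 0 → 0 with weight 1 and length 1. So λ(A) = 1/1 = 1.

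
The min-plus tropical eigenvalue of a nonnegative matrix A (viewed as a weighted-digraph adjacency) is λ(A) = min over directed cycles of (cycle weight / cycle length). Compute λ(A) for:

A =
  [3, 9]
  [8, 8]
λ(A) = 3

Enumerate directed cycles and compute their means (weight / length). Sample:
  cycle 0 → 0: weight = 3, length = 1, mean = 3/1 ≈ 3.000
  cycle 1 → 1: weight = 8, length = 1, mean = 8/1 ≈ 8.000
  cycle 0 → 1 → 0: weight = 17, length = 2, mean = 17/2 ≈ 8.500
  cycle 1 → 0 → 1: weight = 17, length = 2, mean = 17/2 ≈ 8.500
Minimum mean = 3.000, attained e.g. along the cycle 0 → 0 with weight 3 and length 1. So λ(A) = 3/1 = 3.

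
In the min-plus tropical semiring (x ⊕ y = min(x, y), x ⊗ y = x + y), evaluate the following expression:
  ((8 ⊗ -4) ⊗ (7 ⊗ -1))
((8 ⊗ -4) ⊗ (7 ⊗ -1)) = 10

Expand innermost to outermost. Recall ⊕ takes the minimum of its arguments and ⊗ takes their sum. Working out the expression ((8 ⊗ -4) ⊗ (7 ⊗ -1)) gives 10.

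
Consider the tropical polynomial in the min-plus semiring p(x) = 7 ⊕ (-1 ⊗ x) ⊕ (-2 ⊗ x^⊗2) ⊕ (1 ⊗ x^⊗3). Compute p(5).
p(5) = 4

A tropical monomial a ⊗ x^⊗i evaluates to a + i · x. Evaluating each term at x = 5:
  Term 0 contributes 7 + 0 · 5 = 7
  Term 1 contributes -1 + 1 · 5 = 4
  Term 2 contributes -2 + 2 · 5 = 8
  Term 3 contributes 1 + 3 · 5 = 16
p(5) = ⊕ of these = min[7, 4, 8, 16] = 4.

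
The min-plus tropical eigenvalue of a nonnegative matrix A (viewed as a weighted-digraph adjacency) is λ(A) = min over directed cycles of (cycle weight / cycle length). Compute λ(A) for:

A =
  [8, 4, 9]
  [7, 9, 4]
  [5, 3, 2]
λ(A) = 2

Enumerate directed cycles and compute their means (weight / length). Sample:
  cycle 0 → 0: weight = 8, length = 1, mean = 8/1 ≈ 8.000
  cycle 1 → 1: weight = 9, length = 1, mean = 9/1 ≈ 9.000
  cycle 2 → 2: weight = 2, length = 1, mean = 2/1 ≈ 2.000
  cycle 0 → 1 → 0: weight = 11, length = 2, mean = 11/2 ≈ 5.500
  cycle 0 → 2 → 0: weight = 14, length = 2, mean = 14/2 ≈ 7.000
  cycle 1 → 0 → 1: weight = 11, length = 2, mean = 11/2 ≈ 5.500
Minimum mean = 2.000, attained e.g. along the cycle 2 → 2 with weight 2 and length 1. So λ(A) = 2/1 = 2.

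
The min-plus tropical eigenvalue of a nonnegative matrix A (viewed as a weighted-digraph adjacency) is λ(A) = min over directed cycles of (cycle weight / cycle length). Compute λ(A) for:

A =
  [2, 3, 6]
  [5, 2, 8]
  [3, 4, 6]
λ(A) = 2

Enumerate directed cycles and compute their means (weight / length). Sample:
  cycle 0 → 0: weight = 2, length = 1, mean = 2/1 ≈ 2.000
  cycle 1 → 1: weight = 2, length = 1, mean = 2/1 ≈ 2.000
  cycle 2 → 2: weight = 6, length = 1, mean = 6/1 ≈ 6.000
  cycle 0 → 1 → 0: weight = 8, length = 2, mean = 8/2 ≈ 4.000
  cycle 0 → 2 → 0: weight = 9, length = 2, mean = 9/2 ≈ 4.500
  cycle 1 → 0 → 1: weight = 8, length = 2, mean = 8/2 ≈ 4.000
Minimum mean = 2.000, attained e.g. along the cycle 0 → 0 with weight 2 and length 1. So λ(A) = 2/1 = 2.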